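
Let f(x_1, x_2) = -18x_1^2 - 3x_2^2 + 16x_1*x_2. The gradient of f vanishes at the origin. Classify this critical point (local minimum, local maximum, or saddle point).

saddle point

The Hessian at the origin is H = [[-36, 16], [16, -6]].
det H = -36·-6 − (16)² = -40 < 0, so H is indefinite.
Therefore the origin is a saddle point.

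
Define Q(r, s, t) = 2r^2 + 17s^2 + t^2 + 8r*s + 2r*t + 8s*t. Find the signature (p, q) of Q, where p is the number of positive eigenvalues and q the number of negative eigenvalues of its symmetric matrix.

(3, 0)

The associated matrix is A = [[2, 4, 1], [4, 17, 4], [1, 4, 1]].
An LDLᵀ factorisation of A has diagonal entries 2, 9, 1/18.
That gives 3 positive pivots.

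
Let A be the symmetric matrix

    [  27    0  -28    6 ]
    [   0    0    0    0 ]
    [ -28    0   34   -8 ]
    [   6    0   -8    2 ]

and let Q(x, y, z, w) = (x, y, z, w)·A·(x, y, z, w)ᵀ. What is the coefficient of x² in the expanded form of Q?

27

The coefficient of x² is the diagonal entry A[1,1] = 27.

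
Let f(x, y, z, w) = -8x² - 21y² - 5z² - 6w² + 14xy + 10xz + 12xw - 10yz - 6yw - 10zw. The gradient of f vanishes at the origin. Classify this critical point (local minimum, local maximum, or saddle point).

local maximum

The Hessian at the origin is H = [[-16, 14, 10, 12], [14, -42, -10, -6], [10, -10, -10, -10], [12, -6, -10, -12]].
Row-reducing H symmetrically gives the diagonal entries -16, -119/4, -440/119, -4/11.
That gives 4 negative pivots.
H is negative definite, so the origin is a strict local maximum.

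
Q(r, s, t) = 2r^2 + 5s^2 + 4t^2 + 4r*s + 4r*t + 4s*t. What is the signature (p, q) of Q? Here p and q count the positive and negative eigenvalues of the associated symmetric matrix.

(3, 0)

The associated matrix is A = [[2, 2, 2], [2, 5, 2], [2, 2, 4]].
Congruent diagonalization of A (simultaneous row and column reduction) yields pivots 2, 3, 2.
Counting signs: 3 positive.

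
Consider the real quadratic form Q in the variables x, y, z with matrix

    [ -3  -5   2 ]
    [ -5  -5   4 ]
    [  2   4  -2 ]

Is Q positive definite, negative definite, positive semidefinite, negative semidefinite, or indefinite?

Applying the same elementary operations to the rows and columns of A produces a congruent diagonal matrix with entries -3, 10/3, -4/5.
So there are 1 positive, 2 negative pivots.
Hence Q is indefinite.

indefinite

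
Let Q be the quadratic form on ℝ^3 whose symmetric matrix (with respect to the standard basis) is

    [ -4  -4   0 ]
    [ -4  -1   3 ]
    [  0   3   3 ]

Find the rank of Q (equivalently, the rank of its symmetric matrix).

Symmetric row and column elimination reduces A to a congruent diagonal form with pivots -4, 3, 0.
That gives 1 positive, 1 negative, 1 zero pivots.
The rank is the number of nonzero pivots: 2.

2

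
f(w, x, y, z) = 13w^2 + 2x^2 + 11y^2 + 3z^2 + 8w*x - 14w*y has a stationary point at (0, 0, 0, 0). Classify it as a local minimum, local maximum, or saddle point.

local minimum

The Hessian at the origin is H = [[26, 8, -14, 0], [8, 4, 0, 0], [-14, 0, 22, 0], [0, 0, 0, 6]].
Congruent diagonalization of H (simultaneous row and column reduction) yields pivots 26, 20/13, 12/5, 6.
So there are 4 positive pivots.
H is positive definite, so the origin is a strict local minimum.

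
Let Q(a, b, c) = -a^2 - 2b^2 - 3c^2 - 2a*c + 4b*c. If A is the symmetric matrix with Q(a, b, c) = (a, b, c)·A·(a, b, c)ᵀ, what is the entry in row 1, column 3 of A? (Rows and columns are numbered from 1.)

The coefficient of a·c in Q is -2. For a symmetric A this equals A[1,3] + A[3,1] = 2·A[1,3].
So A[1,3] = -2/2 = -1.

-1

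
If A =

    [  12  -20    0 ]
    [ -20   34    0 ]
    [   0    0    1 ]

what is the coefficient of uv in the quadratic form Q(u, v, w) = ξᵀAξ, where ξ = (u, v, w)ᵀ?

The coefficient of uv is A[1,2] + A[2,1] = 2·(-20) = -40.

-40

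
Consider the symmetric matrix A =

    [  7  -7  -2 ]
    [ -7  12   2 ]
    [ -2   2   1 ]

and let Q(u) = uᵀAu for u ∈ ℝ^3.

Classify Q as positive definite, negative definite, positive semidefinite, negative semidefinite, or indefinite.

positive definite

Leading principal minors: Δ_1 = 7, Δ_2 = 35, Δ_3 = 15.
All leading principal minors are positive, so by Sylvester's criterion Q is positive definite.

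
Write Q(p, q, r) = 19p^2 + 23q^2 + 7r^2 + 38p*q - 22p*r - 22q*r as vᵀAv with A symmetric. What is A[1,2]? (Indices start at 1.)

19

The coefficient of p·q in Q is 38. For a symmetric A this equals A[1,2] + A[2,1] = 2·A[1,2].
So A[1,2] = 38/2 = 19.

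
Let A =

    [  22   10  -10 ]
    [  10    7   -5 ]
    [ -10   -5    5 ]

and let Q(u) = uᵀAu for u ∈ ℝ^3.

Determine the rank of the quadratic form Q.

3

Row-reducing A symmetrically gives the diagonal entries 22, 27/11, 10/27.
Counting signs: 3 positive.
The rank is the number of nonzero pivots: 3.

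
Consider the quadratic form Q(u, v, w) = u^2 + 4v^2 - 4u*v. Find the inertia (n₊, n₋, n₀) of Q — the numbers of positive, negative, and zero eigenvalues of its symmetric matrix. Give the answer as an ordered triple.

(1, 0, 2)

The associated matrix is A = [[1, -2, 0], [-2, 4, 0], [0, 0, 0]].
Congruent diagonalization of A (simultaneous row and column reduction) yields pivots 1, 0, 0.
That gives 1 positive, 2 zero pivots.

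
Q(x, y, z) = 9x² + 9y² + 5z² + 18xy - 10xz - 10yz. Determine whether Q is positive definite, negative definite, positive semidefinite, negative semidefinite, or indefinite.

The associated matrix is A = [[9, 9, -5], [9, 9, -5], [-5, -5, 5]].
Applying the same elementary operations to the rows and columns of A produces a congruent diagonal matrix with entries 9, 0, 20/9.
That gives 2 positive, 1 zero pivots.
Hence Q is positive semidefinite.

positive semidefinite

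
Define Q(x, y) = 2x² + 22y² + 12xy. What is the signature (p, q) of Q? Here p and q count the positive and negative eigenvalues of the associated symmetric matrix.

The associated matrix is A = [[2, 6], [6, 22]].
Congruent diagonalization of A (simultaneous row and column reduction) yields pivots 2, 4.
That gives 2 positive pivots.

(2, 0)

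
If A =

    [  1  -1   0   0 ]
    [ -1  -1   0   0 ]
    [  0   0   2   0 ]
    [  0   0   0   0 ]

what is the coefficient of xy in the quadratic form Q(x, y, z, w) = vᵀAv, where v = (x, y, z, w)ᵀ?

The coefficient of xy is A[1,2] + A[2,1] = 2·(-1) = -2.

-2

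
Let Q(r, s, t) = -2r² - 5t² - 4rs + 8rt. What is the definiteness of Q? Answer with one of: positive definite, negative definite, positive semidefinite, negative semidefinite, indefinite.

indefinite

The symmetric matrix is A = [[-2, -2, 4], [-2, 0, 0], [4, 0, -5]].
Applying the same elementary operations to the rows and columns of A produces a congruent diagonal matrix with entries -2, 2, -5.
Counting signs: 1 positive, 2 negative.
Hence Q is indefinite.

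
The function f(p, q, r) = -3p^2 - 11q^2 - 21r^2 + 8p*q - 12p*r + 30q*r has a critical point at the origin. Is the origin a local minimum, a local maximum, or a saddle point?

The Hessian at the origin is H = [[-6, 8, -12], [8, -22, 30], [-12, 30, -42]].
Applying the same elementary operations to the rows and columns of H produces a congruent diagonal matrix with entries -6, -34/3, -12/17.
Counting signs: 3 negative.
H is negative definite, so the origin is a strict local maximum.

local maximum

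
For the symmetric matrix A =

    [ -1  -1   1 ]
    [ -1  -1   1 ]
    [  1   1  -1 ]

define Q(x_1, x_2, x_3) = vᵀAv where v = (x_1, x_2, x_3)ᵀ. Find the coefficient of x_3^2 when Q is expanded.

-1

The coefficient of x_3^2 is the diagonal entry A[3,3] = -1.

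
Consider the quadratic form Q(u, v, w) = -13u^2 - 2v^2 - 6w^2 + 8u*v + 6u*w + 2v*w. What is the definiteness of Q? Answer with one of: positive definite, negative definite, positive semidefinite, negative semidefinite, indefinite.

The associated matrix is A = [[-13, 4, 3], [4, -2, 1], [3, 1, -6]].
Congruent diagonalization of A (simultaneous row and column reduction) yields pivots -13, -10/13, -1/2.
Counting signs: 3 negative.
Hence Q is negative definite.

negative definite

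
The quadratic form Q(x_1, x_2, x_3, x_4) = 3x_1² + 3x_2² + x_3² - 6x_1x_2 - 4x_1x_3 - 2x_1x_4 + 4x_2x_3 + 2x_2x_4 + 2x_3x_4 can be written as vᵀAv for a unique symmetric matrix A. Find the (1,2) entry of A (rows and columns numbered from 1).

-3

The coefficient of x_1·x_2 in Q is -6. For a symmetric A this equals A[1,2] + A[2,1] = 2·A[1,2].
So A[1,2] = -6/2 = -3.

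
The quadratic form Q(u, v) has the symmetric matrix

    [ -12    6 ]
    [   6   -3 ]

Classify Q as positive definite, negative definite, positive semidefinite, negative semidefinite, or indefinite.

negative semidefinite

Symmetric row and column elimination reduces A to a congruent diagonal form with pivots -12, 0.
So there are 1 negative, 1 zero pivots.
Hence Q is negative semidefinite.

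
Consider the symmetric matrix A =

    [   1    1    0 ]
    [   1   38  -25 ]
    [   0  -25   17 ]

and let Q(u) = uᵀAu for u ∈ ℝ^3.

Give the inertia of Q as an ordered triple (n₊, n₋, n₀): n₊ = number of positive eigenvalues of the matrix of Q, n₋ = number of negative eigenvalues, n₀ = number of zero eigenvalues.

(3, 0, 0)

Congruent diagonalization of A (simultaneous row and column reduction) yields pivots 1, 37, 4/37.
That gives 3 positive pivots.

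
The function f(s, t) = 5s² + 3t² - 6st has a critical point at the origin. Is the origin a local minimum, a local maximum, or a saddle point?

local minimum

The Hessian at the origin is H = [[10, -6], [-6, 6]].
det H = 10·6 − (-6)² = 24 > 0 and H[1,1] = 10 > 0, so H is positive definite.
Therefore the origin is a local minimum.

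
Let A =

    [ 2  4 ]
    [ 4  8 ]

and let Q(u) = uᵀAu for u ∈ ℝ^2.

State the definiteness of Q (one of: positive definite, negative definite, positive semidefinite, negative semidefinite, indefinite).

positive semidefinite

Row-reducing A symmetrically gives the diagonal entries 2, 0.
Counting signs: 1 positive, 1 zero.
Hence Q is positive semidefinite.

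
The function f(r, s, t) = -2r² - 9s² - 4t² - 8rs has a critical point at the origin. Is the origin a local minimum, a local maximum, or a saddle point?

The Hessian at the origin is H = [[-4, -8, 0], [-8, -18, 0], [0, 0, -8]].
Row-reducing H symmetrically gives the diagonal entries -4, -2, -8.
Counting signs: 3 negative.
H is negative definite, so the origin is a strict local maximum.

local maximum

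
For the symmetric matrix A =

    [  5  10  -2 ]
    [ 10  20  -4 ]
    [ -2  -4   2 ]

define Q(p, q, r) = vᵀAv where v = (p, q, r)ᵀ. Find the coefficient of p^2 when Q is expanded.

The coefficient of p^2 is the diagonal entry A[1,1] = 5.

5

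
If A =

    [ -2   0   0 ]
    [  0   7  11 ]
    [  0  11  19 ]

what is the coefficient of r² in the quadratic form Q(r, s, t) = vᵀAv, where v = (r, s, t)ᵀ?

The coefficient of r² is the diagonal entry A[1,1] = -2.

-2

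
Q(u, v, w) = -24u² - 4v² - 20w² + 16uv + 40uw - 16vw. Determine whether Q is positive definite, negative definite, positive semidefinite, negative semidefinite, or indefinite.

The symmetric matrix of Q is A = [[-24, 8, 20], [8, -4, -8], [20, -8, -20]].
Leading principal minors: Δ_1 = -24, Δ_2 = 32, Δ_3 = -64.
The signs alternate starting with Δ_1 < 0, so by Sylvester's criterion Q is negative definite.

negative definite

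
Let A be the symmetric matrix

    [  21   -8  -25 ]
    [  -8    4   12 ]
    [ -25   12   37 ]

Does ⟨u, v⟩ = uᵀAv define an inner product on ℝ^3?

Congruent diagonalization of A (simultaneous row and column reduction) yields pivots 21, 20/21, 4/5.
Counting signs: 3 positive.
Hence Q is positive definite.
⟨·,·⟩ is an inner product exactly when A is positive definite.

yes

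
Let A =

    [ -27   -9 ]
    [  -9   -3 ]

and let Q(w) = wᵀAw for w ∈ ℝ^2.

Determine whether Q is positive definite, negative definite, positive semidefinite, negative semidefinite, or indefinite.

negative semidefinite

Congruent diagonalization of A (simultaneous row and column reduction) yields pivots -27, 0.
That gives 1 negative, 1 zero pivots.
Hence Q is negative semidefinite.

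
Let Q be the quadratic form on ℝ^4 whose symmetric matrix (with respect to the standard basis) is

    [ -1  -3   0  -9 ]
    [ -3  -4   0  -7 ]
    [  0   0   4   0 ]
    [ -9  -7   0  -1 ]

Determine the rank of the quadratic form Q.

3

Symmetric row and column elimination reduces A to a congruent diagonal form with pivots -1, 5, 4, 0.
That gives 2 positive, 1 negative, 1 zero pivots.
The rank is the number of nonzero pivots: 3.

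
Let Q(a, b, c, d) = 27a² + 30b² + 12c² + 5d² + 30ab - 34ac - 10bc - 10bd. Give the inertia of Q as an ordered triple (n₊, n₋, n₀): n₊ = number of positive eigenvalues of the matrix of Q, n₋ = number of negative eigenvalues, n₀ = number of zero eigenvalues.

(4, 0, 0)

The symmetric matrix is A = [[27, 15, -17, 0], [15, 30, -5, -5], [-17, -5, 12, 0], [0, -5, 0, 5]].
Row-reducing A symmetrically gives the diagonal entries 27, 65/3, 5/13, 10/9.
That gives 4 positive pivots.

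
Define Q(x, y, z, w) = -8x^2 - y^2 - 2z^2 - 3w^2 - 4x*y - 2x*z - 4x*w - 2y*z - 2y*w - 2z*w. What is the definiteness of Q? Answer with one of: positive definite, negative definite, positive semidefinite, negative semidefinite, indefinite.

negative definite

The symmetric matrix is A = [[-8, -2, -1, -2], [-2, -1, -1, -1], [-1, -1, -2, -1], [-2, -1, -1, -3]].
Row-reducing A symmetrically gives the diagonal entries -8, -1/2, -3/4, -2.
So there are 4 negative pivots.
Hence Q is negative definite.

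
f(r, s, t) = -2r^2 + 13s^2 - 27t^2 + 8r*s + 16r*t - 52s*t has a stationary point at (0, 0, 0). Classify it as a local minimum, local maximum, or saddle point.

The Hessian at the origin is H = [[-4, 8, 16], [8, 26, -52], [16, -52, -54]].
Symmetric row and column elimination reduces H to a congruent diagonal form with pivots -4, 42, 10/21.
That gives 2 positive, 1 negative pivots.
H is indefinite, so the origin is a saddle point.

saddle point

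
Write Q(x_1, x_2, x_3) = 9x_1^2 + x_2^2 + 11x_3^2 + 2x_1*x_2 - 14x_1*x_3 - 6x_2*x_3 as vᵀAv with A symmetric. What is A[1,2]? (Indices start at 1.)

1

The coefficient of x_1·x_2 in Q is 2. For a symmetric A this equals A[1,2] + A[2,1] = 2·A[1,2].
So A[1,2] = 2/2 = 1.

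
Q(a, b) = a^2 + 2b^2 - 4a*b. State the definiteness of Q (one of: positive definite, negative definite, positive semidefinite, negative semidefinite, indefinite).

indefinite

The symmetric matrix is A = [[1, -2], [-2, 2]].
Applying the same elementary operations to the rows and columns of A produces a congruent diagonal matrix with entries 1, -2.
That gives 1 positive, 1 negative pivots.
Hence Q is indefinite.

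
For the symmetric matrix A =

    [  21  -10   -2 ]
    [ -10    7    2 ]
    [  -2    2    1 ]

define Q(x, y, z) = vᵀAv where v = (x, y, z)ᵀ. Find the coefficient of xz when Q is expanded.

-4

The coefficient of xz is A[1,3] + A[3,1] = 2·(-2) = -4.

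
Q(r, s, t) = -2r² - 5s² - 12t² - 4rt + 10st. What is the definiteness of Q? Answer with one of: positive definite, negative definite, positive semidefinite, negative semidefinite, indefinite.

Write A = [[-2, 0, -2], [0, -5, 5], [-2, 5, -12]].
An LDLᵀ factorisation of A has diagonal entries -2, -5, -5.
Counting signs: 3 negative.
Hence Q is negative definite.

negative definite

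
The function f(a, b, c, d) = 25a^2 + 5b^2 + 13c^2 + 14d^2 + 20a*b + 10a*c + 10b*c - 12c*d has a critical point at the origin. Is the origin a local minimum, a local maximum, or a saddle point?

local minimum

The Hessian at the origin is H = [[50, 20, 10, 0], [20, 10, 10, 0], [10, 10, 26, -12], [0, 0, -12, 28]].
Row-reducing H symmetrically gives the diagonal entries 50, 2, 6, 4.
So there are 4 positive pivots.
H is positive definite, so the origin is a strict local minimum.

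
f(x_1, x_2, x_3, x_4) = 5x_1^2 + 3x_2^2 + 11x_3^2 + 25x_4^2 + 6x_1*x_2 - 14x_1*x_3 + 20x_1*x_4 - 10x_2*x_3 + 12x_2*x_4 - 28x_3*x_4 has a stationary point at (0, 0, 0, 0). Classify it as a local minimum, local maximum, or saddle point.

local minimum

The Hessian at the origin is H = [[10, 6, -14, 20], [6, 6, -10, 12], [-14, -10, 22, -28], [20, 12, -28, 50]].
Symmetric row and column elimination reduces H to a congruent diagonal form with pivots 10, 12/5, 4/3, 10.
Counting signs: 4 positive.
H is positive definite, so the origin is a strict local minimum.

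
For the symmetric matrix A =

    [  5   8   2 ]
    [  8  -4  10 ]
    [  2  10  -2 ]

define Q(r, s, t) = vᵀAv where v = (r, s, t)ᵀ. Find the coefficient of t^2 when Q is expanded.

-2

The coefficient of t^2 is the diagonal entry A[3,3] = -2.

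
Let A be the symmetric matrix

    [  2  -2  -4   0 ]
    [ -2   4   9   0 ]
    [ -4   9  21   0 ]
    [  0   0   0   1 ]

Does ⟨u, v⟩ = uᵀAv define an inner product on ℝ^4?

yes

Leading principal minors: Δ_1 = 2, Δ_2 = 4, Δ_3 = 2, Δ_4 = 2.
All leading principal minors are positive, so by Sylvester's criterion Q is positive definite.
⟨·,·⟩ is an inner product exactly when A is positive definite.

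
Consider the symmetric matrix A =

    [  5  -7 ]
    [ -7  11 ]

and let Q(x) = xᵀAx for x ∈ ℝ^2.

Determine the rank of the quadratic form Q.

An LDLᵀ factorisation of A has diagonal entries 5, 6/5.
That gives 2 positive pivots.
The rank is the number of nonzero pivots: 2.

2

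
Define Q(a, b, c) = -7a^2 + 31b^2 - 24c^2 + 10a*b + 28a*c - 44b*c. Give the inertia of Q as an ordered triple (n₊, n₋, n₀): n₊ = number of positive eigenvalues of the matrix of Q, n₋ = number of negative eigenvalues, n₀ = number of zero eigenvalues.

The associated matrix is A = [[-7, 5, 14], [5, 31, -22], [14, -22, -24]].
An LDLᵀ factorisation of A has diagonal entries -7, 242/7, -20/121.
Counting signs: 1 positive, 2 negative.

(1, 2, 0)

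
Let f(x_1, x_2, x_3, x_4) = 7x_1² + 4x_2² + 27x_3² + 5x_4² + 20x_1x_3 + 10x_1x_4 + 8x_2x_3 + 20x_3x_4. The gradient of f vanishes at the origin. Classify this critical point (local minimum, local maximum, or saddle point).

local minimum

The Hessian at the origin is H = [[14, 0, 20, 10], [0, 8, 8, 0], [20, 8, 54, 20], [10, 0, 20, 10]].
Applying the same elementary operations to the rows and columns of H produces a congruent diagonal matrix with entries 14, 8, 122/7, 60/61.
So there are 4 positive pivots.
H is positive definite, so the origin is a strict local minimum.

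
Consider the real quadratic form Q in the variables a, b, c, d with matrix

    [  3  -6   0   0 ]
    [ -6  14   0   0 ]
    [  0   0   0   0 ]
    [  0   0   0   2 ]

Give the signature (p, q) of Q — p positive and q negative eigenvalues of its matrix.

(3, 0)

Congruent diagonalization of A (simultaneous row and column reduction) yields pivots 3, 2, 0, 2.
Counting signs: 3 positive, 1 zero.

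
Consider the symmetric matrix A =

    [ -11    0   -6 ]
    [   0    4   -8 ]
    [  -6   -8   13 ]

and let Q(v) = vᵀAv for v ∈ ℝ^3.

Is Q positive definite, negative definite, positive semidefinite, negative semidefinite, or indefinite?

indefinite

An LDLᵀ factorisation of A has diagonal entries -11, 4, 3/11.
Counting signs: 2 positive, 1 negative.
Hence Q is indefinite.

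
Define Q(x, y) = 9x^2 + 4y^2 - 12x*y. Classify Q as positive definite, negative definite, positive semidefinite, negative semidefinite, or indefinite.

The symmetric matrix of Q is [[9, -6], [-6, 4]].
For the 2×2 matrix [[9, -6], [-6, 4]]: det = 9·4 − (-6)² = 0, trace = 13.
det = 0 so one eigenvalue is zero; the form is semidefinite with the sign of the trace.

positive semidefinite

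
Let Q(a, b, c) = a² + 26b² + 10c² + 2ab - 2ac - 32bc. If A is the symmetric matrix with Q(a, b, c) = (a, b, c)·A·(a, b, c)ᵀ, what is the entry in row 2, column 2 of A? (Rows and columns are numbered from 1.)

The coefficient of b² in Q is 26, and that is exactly A[2,2].

26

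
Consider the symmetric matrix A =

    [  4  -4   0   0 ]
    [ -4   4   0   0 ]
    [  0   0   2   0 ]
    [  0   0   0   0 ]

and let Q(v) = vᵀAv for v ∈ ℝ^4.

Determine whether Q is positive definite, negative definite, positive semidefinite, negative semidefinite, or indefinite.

Row-reducing A symmetrically gives the diagonal entries 4, 0, 2, 0.
That gives 2 positive, 2 zero pivots.
Hence Q is positive semidefinite.

positive semidefinite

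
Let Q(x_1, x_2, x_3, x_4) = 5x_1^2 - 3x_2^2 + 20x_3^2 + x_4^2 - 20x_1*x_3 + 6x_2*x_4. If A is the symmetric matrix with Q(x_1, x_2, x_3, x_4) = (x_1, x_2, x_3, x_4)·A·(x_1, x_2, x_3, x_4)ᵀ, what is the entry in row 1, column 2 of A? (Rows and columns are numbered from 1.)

The coefficient of x_1·x_2 in Q is 0. For a symmetric A this equals A[1,2] + A[2,1] = 2·A[1,2].
So A[1,2] = 0/2 = 0.

0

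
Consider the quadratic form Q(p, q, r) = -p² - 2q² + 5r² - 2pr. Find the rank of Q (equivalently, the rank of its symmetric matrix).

3

The associated matrix is A = [[-1, 0, -1], [0, -2, 0], [-1, 0, 5]].
Row-reducing A symmetrically gives the diagonal entries -1, -2, 6.
That gives 1 positive, 2 negative pivots.
The rank is the number of nonzero pivots: 3.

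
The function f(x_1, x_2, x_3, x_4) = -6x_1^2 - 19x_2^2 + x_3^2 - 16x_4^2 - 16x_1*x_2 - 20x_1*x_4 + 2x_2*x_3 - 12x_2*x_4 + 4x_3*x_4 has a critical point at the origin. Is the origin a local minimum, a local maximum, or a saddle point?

The Hessian at the origin is H = [[-12, -16, 0, -20], [-16, -38, 2, -12], [0, 2, 2, 4], [-20, -12, 4, -32]].
An LDLᵀ factorisation of H has diagonal entries -12, -50/3, 56/25, -4/7.
That gives 1 positive, 3 negative pivots.
H is indefinite, so the origin is a saddle point.

saddle point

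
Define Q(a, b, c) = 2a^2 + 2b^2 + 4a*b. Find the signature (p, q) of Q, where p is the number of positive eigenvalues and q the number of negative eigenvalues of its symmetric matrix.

The associated matrix is A = [[2, 2, 0], [2, 2, 0], [0, 0, 0]].
Applying the same elementary operations to the rows and columns of A produces a congruent diagonal matrix with entries 2, 0, 0.
Counting signs: 1 positive, 2 zero.

(1, 0)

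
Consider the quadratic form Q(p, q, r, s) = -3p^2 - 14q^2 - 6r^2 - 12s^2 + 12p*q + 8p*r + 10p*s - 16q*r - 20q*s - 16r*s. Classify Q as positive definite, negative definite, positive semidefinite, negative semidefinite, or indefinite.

The symmetric matrix is A = [[-3, 6, 4, 5], [6, -14, -8, -10], [4, -8, -6, -8], [5, -10, -8, -12]].
An LDLᵀ factorisation of A has diagonal entries -3, -2, -2/3, -1.
Counting signs: 4 negative.
Hence Q is negative definite.

negative definite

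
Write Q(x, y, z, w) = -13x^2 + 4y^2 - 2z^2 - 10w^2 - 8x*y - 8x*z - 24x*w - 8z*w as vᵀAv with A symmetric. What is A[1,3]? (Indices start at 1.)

-4

The coefficient of x·z in Q is -8. For a symmetric A this equals A[1,3] + A[3,1] = 2·A[1,3].
So A[1,3] = -8/2 = -4.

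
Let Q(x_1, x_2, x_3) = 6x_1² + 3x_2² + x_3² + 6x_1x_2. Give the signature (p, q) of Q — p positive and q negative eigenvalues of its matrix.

(3, 0)

The symmetric matrix is A = [[6, 3, 0], [3, 3, 0], [0, 0, 1]].
Symmetric row and column elimination reduces A to a congruent diagonal form with pivots 6, 3/2, 1.
So there are 3 positive pivots.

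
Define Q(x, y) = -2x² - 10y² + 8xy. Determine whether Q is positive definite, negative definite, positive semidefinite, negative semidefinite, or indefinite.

negative definite

Write A = [[-2, 4], [4, -10]].
Symmetric row and column elimination reduces A to a congruent diagonal form with pivots -2, -2.
So there are 2 negative pivots.
Hence Q is negative definite.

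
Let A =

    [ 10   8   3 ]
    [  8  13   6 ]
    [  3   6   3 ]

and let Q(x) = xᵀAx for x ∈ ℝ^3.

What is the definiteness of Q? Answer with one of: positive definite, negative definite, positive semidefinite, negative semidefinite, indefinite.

Congruent diagonalization of A (simultaneous row and column reduction) yields pivots 10, 33/5, 3/22.
That gives 3 positive pivots.
Hence Q is positive definite.

positive definite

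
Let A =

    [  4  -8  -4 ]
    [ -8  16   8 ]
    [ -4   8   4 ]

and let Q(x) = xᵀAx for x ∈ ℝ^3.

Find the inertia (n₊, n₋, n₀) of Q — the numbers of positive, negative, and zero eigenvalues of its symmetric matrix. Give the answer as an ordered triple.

(1, 0, 2)

Row-reducing A symmetrically gives the diagonal entries 4, 0, 0.
That gives 1 positive, 2 zero pivots.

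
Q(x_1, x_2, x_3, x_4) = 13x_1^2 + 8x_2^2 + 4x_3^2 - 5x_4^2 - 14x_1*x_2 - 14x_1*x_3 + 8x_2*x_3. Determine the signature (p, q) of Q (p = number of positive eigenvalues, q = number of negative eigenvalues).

(3, 1)

The symmetric matrix is A = [[13, -7, -7, 0], [-7, 8, 4, 0], [-7, 4, 4, 0], [0, 0, 0, -5]].
Row-reducing A symmetrically gives the diagonal entries 13, 55/13, 12/55, -5.
That gives 3 positive, 1 negative pivots.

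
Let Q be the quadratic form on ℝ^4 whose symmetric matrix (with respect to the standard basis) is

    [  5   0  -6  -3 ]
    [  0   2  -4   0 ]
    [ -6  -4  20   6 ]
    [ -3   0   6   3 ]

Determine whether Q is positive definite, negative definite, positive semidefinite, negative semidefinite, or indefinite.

Applying the same elementary operations to the rows and columns of A produces a congruent diagonal matrix with entries 5, 2, 24/5, 0.
So there are 3 positive, 1 zero pivots.
Hence Q is positive semidefinite.

positive semidefinite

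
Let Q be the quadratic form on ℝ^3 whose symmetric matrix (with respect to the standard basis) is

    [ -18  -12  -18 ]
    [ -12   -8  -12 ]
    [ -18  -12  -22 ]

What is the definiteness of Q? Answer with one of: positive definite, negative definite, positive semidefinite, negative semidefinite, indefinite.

Congruent diagonalization of A (simultaneous row and column reduction) yields pivots -18, 0, -4.
Counting signs: 2 negative, 1 zero.
Hence Q is negative semidefinite.

negative semidefinite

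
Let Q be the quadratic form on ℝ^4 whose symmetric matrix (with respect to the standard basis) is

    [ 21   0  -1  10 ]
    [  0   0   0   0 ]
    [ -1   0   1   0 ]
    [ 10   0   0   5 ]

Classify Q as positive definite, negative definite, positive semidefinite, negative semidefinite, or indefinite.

positive semidefinite

Row-reducing A symmetrically gives the diagonal entries 21, 0, 20/21, 0.
So there are 2 positive, 2 zero pivots.
Hence Q is positive semidefinite.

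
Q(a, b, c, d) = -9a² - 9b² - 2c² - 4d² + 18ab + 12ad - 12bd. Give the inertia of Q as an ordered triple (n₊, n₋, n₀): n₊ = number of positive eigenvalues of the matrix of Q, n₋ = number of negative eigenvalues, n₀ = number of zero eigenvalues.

(0, 2, 2)

The associated matrix is A = [[-9, 9, 0, 6], [9, -9, 0, -6], [0, 0, -2, 0], [6, -6, 0, -4]].
Symmetric row and column elimination reduces A to a congruent diagonal form with pivots -9, 0, -2, 0.
That gives 2 negative, 2 zero pivots.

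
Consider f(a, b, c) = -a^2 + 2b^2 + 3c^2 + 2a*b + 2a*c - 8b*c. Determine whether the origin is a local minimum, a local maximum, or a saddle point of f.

saddle point

The Hessian at the origin is H = [[-2, 2, 2], [2, 4, -8], [2, -8, 6]].
Row-reducing H symmetrically gives the diagonal entries -2, 6, 2.
Counting signs: 2 positive, 1 negative.
H is indefinite, so the origin is a saddle point.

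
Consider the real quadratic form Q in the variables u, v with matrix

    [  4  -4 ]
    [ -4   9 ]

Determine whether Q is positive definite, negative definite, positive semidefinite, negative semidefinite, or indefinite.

positive definite

Applying the same elementary operations to the rows and columns of A produces a congruent diagonal matrix with entries 4, 5.
So there are 2 positive pivots.
Hence Q is positive definite.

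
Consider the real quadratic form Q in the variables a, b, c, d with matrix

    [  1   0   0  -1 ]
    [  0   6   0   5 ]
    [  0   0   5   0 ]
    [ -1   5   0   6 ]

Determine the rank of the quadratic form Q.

Congruent diagonalization of A (simultaneous row and column reduction) yields pivots 1, 6, 5, 5/6.
Counting signs: 4 positive.
The rank is the number of nonzero pivots: 4.

4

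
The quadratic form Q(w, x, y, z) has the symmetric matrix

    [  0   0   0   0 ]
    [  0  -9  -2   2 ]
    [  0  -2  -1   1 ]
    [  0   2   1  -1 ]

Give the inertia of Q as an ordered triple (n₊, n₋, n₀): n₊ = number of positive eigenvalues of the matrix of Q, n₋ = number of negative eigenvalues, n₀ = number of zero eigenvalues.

Applying the same elementary operations to the rows and columns of A produces a congruent diagonal matrix with entries 0, -9, -5/9, 0.
That gives 2 negative, 2 zero pivots.

(0, 2, 2)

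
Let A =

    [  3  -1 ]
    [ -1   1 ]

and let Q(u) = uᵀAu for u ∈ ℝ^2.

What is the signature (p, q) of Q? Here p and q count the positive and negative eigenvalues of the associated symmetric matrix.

(2, 0)

An LDLᵀ factorisation of A has diagonal entries 3, 2/3.
Counting signs: 2 positive.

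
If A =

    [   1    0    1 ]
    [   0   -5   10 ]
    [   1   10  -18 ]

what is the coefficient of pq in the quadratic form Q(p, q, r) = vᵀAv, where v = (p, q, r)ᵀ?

0

The coefficient of pq is A[1,2] + A[2,1] = 2·0 = 0.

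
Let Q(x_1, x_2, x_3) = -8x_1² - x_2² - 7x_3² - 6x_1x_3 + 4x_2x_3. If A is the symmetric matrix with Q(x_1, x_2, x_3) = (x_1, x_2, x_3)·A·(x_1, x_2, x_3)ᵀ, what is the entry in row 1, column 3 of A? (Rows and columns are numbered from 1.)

The coefficient of x_1·x_3 in Q is -6. For a symmetric A this equals A[1,3] + A[3,1] = 2·A[1,3].
So A[1,3] = -6/2 = -3.

-3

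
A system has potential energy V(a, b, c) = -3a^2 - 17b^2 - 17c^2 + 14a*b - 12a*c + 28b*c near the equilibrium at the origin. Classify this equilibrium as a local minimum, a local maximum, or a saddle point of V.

The Hessian at the origin is H = [[-6, 14, -12], [14, -34, 28], [-12, 28, -34]].
An LDLᵀ factorisation of H has diagonal entries -6, -4/3, -10.
That gives 3 negative pivots.
H is negative definite, so the origin is a strict local maximum.

local maximum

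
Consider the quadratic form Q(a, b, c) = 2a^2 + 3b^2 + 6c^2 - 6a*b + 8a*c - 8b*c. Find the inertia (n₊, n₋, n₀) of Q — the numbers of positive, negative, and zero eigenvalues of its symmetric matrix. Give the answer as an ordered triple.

(2, 1, 0)

Write A = [[2, -3, 4], [-3, 3, -4], [4, -4, 6]].
Applying the same elementary operations to the rows and columns of A produces a congruent diagonal matrix with entries 2, -3/2, 2/3.
That gives 2 positive, 1 negative pivots.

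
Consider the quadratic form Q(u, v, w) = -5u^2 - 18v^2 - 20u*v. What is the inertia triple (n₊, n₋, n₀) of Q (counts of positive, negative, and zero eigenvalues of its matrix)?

(1, 1, 1)

The associated matrix is A = [[-5, -10, 0], [-10, -18, 0], [0, 0, 0]].
Symmetric row and column elimination reduces A to a congruent diagonal form with pivots -5, 2, 0.
So there are 1 positive, 1 negative, 1 zero pivots.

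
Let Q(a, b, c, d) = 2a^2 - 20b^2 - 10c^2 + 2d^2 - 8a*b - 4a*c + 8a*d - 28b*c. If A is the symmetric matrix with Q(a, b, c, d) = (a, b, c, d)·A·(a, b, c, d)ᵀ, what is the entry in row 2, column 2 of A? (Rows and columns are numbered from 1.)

The coefficient of b^2 in Q is -20, and that is exactly A[2,2].

-20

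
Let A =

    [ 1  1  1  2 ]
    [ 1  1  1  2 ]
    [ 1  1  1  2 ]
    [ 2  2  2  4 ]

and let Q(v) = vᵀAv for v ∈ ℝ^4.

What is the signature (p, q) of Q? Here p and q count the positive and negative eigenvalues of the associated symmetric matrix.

Symmetric row and column elimination reduces A to a congruent diagonal form with pivots 1, 0, 0, 0.
That gives 1 positive, 3 zero pivots.

(1, 0)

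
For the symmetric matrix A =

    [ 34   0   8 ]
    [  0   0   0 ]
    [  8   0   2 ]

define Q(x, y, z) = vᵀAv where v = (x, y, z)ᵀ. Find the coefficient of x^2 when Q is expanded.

34

The coefficient of x^2 is the diagonal entry A[1,1] = 34.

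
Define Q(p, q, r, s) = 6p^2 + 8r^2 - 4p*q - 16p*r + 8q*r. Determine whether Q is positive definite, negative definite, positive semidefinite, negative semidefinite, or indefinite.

indefinite

The associated matrix is A = [[6, -2, -8, 0], [-2, 0, 4, 0], [-8, 4, 8, 0], [0, 0, 0, 0]].
Row-reducing A symmetrically gives the diagonal entries 6, -2/3, 0, 0.
That gives 1 positive, 1 negative, 2 zero pivots.
Hence Q is indefinite.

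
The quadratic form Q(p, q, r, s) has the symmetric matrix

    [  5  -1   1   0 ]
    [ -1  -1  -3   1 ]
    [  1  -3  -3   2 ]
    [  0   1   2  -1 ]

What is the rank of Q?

An LDLᵀ factorisation of A has diagonal entries 5, -6/5, 10/3, -1/5.
Counting signs: 2 positive, 2 negative.
The rank is the number of nonzero pivots: 4.

4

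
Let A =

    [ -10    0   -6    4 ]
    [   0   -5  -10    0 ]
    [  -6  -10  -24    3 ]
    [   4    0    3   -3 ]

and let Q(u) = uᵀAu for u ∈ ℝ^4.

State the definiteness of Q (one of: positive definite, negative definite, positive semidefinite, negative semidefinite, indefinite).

Leading principal minors: Δ_1 = -10, Δ_2 = 50, Δ_3 = -20, Δ_4 = 10.
The signs alternate starting with Δ_1 < 0, so by Sylvester's criterion Q is negative definite.

negative definite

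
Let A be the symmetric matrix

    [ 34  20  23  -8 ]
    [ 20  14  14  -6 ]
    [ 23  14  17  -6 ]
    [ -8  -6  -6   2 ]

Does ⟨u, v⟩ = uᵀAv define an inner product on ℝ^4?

no

Row-reducing A symmetrically gives the diagonal entries 34, 38/17, 51/38, -12/17.
That gives 3 positive, 1 negative pivots.
Hence Q is indefinite.
⟨·,·⟩ is an inner product exactly when A is positive definite.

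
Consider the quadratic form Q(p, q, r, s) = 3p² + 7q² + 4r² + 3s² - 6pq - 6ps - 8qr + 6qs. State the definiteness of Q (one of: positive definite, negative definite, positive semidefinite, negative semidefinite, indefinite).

Write A = [[3, -3, 0, -3], [-3, 7, -4, 3], [0, -4, 4, 0], [-3, 3, 0, 3]].
Row-reducing A symmetrically gives the diagonal entries 3, 4, 0, 0.
Counting signs: 2 positive, 2 zero.
Hence Q is positive semidefinite.

positive semidefinite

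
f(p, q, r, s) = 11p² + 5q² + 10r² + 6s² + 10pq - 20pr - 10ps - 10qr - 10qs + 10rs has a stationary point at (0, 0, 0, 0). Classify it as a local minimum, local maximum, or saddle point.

local minimum

The Hessian at the origin is H = [[22, 10, -20, -10], [10, 10, -10, -10], [-20, -10, 20, 10], [-10, -10, 10, 12]].
Symmetric row and column elimination reduces H to a congruent diagonal form with pivots 22, 60/11, 5/3, 2.
So there are 4 positive pivots.
H is positive definite, so the origin is a strict local minimum.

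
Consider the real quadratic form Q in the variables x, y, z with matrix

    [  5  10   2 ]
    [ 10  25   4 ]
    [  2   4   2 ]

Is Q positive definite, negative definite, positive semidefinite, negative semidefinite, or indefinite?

positive definite

Row-reducing A symmetrically gives the diagonal entries 5, 5, 6/5.
That gives 3 positive pivots.
Hence Q is positive definite.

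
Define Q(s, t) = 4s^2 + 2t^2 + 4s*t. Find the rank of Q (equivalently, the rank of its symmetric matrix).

Write A = [[4, 2], [2, 2]].
Congruent diagonalization of A (simultaneous row and column reduction) yields pivots 4, 1.
So there are 2 positive pivots.
The rank is the number of nonzero pivots: 2.

2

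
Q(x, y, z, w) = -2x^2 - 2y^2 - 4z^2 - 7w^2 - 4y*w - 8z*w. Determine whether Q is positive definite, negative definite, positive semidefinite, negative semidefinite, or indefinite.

The symmetric matrix of Q is A = [[-2, 0, 0, 0], [0, -2, 0, -2], [0, 0, -4, -4], [0, -2, -4, -7]].
Leading principal minors: Δ_1 = -2, Δ_2 = 4, Δ_3 = -16, Δ_4 = 16.
The signs alternate starting with Δ_1 < 0, so by Sylvester's criterion Q is negative definite.

negative definite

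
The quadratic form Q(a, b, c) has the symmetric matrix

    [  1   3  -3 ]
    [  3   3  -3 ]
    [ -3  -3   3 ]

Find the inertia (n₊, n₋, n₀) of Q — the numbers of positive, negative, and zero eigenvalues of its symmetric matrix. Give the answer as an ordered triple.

Symmetric row and column elimination reduces A to a congruent diagonal form with pivots 1, -6, 0.
So there are 1 positive, 1 negative, 1 zero pivots.

(1, 1, 1)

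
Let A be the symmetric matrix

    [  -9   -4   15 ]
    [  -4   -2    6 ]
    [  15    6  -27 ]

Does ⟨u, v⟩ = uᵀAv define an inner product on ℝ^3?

Symmetric row and column elimination reduces A to a congruent diagonal form with pivots -9, -2/9, 0.
That gives 2 negative, 1 zero pivots.
Hence Q is negative semidefinite.
⟨·,·⟩ is an inner product exactly when A is positive definite.

no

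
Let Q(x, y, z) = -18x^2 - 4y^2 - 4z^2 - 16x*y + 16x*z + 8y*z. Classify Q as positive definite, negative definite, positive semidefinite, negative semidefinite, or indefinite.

Write A = [[-18, -8, 8], [-8, -4, 4], [8, 4, -4]].
Symmetric row and column elimination reduces A to a congruent diagonal form with pivots -18, -4/9, 0.
That gives 2 negative, 1 zero pivots.
Hence Q is negative semidefinite.

negative semidefinite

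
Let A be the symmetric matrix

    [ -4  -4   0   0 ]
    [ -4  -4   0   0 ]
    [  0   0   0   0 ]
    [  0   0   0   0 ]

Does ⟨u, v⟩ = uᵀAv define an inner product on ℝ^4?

Symmetric row and column elimination reduces A to a congruent diagonal form with pivots -4, 0, 0, 0.
So there are 1 negative, 3 zero pivots.
Hence Q is negative semidefinite.
⟨·,·⟩ is an inner product exactly when A is positive definite.

no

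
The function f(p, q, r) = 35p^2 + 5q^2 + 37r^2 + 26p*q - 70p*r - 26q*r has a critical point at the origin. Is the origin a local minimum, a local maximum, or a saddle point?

local minimum

The Hessian at the origin is H = [[70, 26, -70], [26, 10, -26], [-70, -26, 74]].
Applying the same elementary operations to the rows and columns of H produces a congruent diagonal matrix with entries 70, 12/35, 4.
That gives 3 positive pivots.
H is positive definite, so the origin is a strict local minimum.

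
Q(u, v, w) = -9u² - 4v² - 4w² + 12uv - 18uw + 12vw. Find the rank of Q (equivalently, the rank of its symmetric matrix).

Write A = [[-9, 6, -9], [6, -4, 6], [-9, 6, -4]].
Row-reducing A symmetrically gives the diagonal entries -9, 0, 5.
Counting signs: 1 positive, 1 negative, 1 zero.
The rank is the number of nonzero pivots: 2.

2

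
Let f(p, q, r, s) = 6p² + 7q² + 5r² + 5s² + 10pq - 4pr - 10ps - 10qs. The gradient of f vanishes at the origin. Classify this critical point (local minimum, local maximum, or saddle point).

local minimum

The Hessian at the origin is H = [[12, 10, -4, -10], [10, 14, 0, -10], [-4, 0, 10, 0], [-10, -10, 0, 10]].
Symmetric row and column elimination reduces H to a congruent diagonal form with pivots 12, 17/3, 114/17, 20/57.
Counting signs: 4 positive.
H is positive definite, so the origin is a strict local minimum.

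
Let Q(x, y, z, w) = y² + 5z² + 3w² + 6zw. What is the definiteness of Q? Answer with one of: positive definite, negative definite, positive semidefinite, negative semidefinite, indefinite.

Write A = [[0, 0, 0, 0], [0, 1, 0, 0], [0, 0, 5, 3], [0, 0, 3, 3]].
Symmetric row and column elimination reduces A to a congruent diagonal form with pivots 0, 1, 5, 6/5.
So there are 3 positive, 1 zero pivots.
Hence Q is positive semidefinite.

positive semidefinite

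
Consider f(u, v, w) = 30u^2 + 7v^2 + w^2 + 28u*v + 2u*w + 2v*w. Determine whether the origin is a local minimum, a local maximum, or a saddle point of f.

local minimum

The Hessian at the origin is H = [[60, 28, 2], [28, 14, 2], [2, 2, 2]].
An LDLᵀ factorisation of H has diagonal entries 60, 14/15, 5/7.
Counting signs: 3 positive.
H is positive definite, so the origin is a strict local minimum.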